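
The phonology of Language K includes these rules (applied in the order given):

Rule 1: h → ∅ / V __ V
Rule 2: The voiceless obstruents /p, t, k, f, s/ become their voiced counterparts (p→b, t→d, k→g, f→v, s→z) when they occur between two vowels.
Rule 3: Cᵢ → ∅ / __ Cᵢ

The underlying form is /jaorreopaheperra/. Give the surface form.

jaoreobaebera

Rule 1 (intervocalic h-deletion): /h/ occurs between vowels /a/ and /e/, so it deletes. /jaorreopaheperra/ → jaorreopaeperra.
Rule 2 (intervocalic voicing): /p/ is a voiceless obstruent between vowels /o/ and /a/, so it voices to [b]. /p/ is a voiceless obstruent between vowels /e/ and /e/, so it voices to [b]. /jaorreopaeperra/ → jaorreobaeberra.
Rule 3 (degemination): /rr/ is a geminate; the first /r/ deletes. /rr/ is a geminate; the first /r/ deletes. /jaorreobaeberra/ → jaoreobaebera.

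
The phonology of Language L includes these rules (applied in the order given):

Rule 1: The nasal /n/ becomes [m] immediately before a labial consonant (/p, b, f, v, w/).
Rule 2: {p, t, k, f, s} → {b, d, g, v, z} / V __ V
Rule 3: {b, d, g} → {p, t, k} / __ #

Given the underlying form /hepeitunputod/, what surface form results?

Rule 1 (nasal place assimilation): /n/ precedes the labial consonant /p/, so it assimilates in place to [m]. /hepeitunputod/ → hepeitumputod.
Rule 2 (intervocalic voicing): /p/ is a voiceless obstruent between vowels /e/ and /e/, so it voices to [b]. /t/ is a voiceless obstruent between vowels /i/ and /u/, so it voices to [d]. /t/ is a voiceless obstruent between vowels /u/ and /o/, so it voices to [d]. /hepeitumputod/ → hebeidumpudod.
Rule 3 (final devoicing): /d/ is a voiced stop in word-final position, so it devoices to [t]. /hebeidumpudod/ → hebeidumpudot.

hebeidumpudot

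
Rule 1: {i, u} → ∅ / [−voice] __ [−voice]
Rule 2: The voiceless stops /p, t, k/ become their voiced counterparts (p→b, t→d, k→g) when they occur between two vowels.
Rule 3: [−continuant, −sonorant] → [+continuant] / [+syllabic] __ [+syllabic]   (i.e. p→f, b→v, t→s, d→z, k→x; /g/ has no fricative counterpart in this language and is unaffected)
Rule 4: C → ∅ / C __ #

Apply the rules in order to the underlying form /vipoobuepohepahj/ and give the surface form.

Rule 1 (high vowel syncope): no segment meets the environment; /vipoobuepohepahj/ is unchanged.
Rule 2 (intervocalic voicing): /p/ is a voiceless stop between vowels /i/ and /o/, so it voices to [b]. /p/ is a voiceless stop between vowels /e/ and /o/, so it voices to [b]. /p/ is a voiceless stop between vowels /e/ and /a/, so it voices to [b]. /vipoobuepohepahj/ → viboobuebohebahj.
Rule 3 (intervocalic spirantization): /b/ is a stop between vowels /i/ and /o/, so it spirantizes to the fricative [v]. /b/ is a stop between vowels /o/ and /u/, so it spirantizes to the fricative [v]. /b/ is a stop between vowels /e/ and /o/, so it spirantizes to the fricative [v]. /b/ is a stop between vowels /e/ and /a/, so it spirantizes to the fricative [v]. /viboobuebohebahj/ → vivoovuevohevahj.
Rule 4 (final cluster simplification): /j/ is the second consonant of a word-final cluster /hj/, so it deletes. /vivoovuevohevahj/ → vivoovuevohevah.

vivoovuevohevah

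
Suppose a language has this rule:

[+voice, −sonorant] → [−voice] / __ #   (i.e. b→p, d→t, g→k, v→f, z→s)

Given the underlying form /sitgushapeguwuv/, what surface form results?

sitgushapeguwuf

Scanning /sitgushapeguwuv/: /g/ at position 4 is not in the conditioning environment; /g/ at position 11 is not in the conditioning environment; /v/ is a voiced obstruent in word-final position, so it devoices to [f].
Result: [sitgushapeguwuf].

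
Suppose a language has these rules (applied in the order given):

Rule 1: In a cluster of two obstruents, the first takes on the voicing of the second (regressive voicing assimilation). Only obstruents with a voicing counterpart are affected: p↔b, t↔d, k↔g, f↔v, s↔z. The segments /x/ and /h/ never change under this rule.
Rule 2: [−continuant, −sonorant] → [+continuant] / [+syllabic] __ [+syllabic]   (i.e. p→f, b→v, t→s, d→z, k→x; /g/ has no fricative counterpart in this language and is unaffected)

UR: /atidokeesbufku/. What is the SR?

Rule 1 (regressive voicing assimilation): /s/ precedes the voiced obstruent /b/, so it voices to [z] by assimilation. /atidokeesbufku/ → atidokeezbufku.
Rule 2 (intervocalic spirantization): /t/ is a stop between vowels /a/ and /i/, so it spirantizes to the fricative [s]. /d/ is a stop between vowels /i/ and /o/, so it spirantizes to the fricative [z]. /k/ is a stop between vowels /o/ and /e/, so it spirantizes to the fricative [x]. /atidokeezbufku/ → asizoxeezbufku.

asizoxeezbufku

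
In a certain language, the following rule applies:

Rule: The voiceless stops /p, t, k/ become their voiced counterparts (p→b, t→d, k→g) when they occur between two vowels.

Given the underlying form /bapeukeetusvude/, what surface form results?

babeugeedusvude

/p/ is a voiceless stop between vowels /a/ and /e/, so it voices to [b].
/k/ is a voiceless stop between vowels /u/ and /e/, so it voices to [g].
/t/ is a voiceless stop between vowels /e/ and /u/, so it voices to [d].
Surface form: [babeugeedusvude].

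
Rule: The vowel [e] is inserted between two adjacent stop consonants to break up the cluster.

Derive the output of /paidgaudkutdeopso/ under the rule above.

paidegaudekutedeopso

/d/ and /g/ form a stop–stop cluster, so [e] is inserted between them.
/d/ and /k/ form a stop–stop cluster, so [e] is inserted between them.
/t/ and /d/ form a stop–stop cluster, so [e] is inserted between them.
Surface form: [paidegaudekutedeopso].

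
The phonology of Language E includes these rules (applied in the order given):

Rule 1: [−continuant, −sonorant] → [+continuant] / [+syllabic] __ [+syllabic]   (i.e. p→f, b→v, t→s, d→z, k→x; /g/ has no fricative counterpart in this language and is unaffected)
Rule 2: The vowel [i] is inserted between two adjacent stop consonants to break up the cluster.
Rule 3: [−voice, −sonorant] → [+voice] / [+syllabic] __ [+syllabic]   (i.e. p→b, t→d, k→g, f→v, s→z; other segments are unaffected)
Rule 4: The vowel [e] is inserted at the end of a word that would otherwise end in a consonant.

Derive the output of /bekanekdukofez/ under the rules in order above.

Rule 1 (intervocalic spirantization): /k/ is a stop between vowels /e/ and /a/, so it spirantizes to the fricative [x]. /k/ is a stop between vowels /u/ and /o/, so it spirantizes to the fricative [x]. /bekanekdukofez/ → bexanekduxofez.
Rule 2 (stop-cluster i-epenthesis): /k/ and /d/ form a stop–stop cluster, so [i] is inserted between them. /bexanekduxofez/ → bexanekiduxofez.
Rule 3 (intervocalic voicing): /k/ is a voiceless obstruent between vowels /e/ and /i/, so it voices to [g]. /f/ is a voiceless obstruent between vowels /o/ and /e/, so it voices to [v]. /bexanekiduxofez/ → bexanegiduxovez.
Rule 4 (final e-epenthesis): the form ends in the consonant /z/, so [e] is inserted word-finally. /bexanegiduxovez/ → bexanegiduxoveze.

bexanegiduxoveze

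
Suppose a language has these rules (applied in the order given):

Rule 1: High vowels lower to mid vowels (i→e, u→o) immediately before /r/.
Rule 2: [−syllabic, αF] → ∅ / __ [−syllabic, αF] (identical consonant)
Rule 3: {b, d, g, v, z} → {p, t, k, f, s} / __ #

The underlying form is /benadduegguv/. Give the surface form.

Rule 1 (pre-rhotic lowering): no segment meets the environment; /benadduegguv/ is unchanged.
Rule 2 (degemination): /dd/ is a geminate; the first /d/ deletes. /gg/ is a geminate; the first /g/ deletes. /benadduegguv/ → benadueguv.
Rule 3 (final devoicing): /v/ is a voiced obstruent in word-final position, so it devoices to [f]. /benadueguv/ → benadueguf.

benadueguf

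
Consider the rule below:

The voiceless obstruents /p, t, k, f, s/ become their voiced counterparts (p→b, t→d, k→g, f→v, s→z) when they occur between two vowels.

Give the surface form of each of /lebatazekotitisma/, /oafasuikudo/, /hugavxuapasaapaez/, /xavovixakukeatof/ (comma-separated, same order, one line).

lebadazegodidisma, oavazuigudo, hugavxuabazaabaez, xavovixagugeadof

/lebatazekotitisma/: /t/ is a voiceless obstruent between vowels /a/ and /a/, so it voices to [d]. /k/ is a voiceless obstruent between vowels /e/ and /o/, so it voices to [g]. /t/ is a voiceless obstruent between vowels /o/ and /i/, so it voices to [d]. /t/ is a voiceless obstruent between vowels /i/ and /i/, so it voices to [d]. → [lebadazegodidisma].
/oafasuikudo/: /f/ is a voiceless obstruent between vowels /a/ and /a/, so it voices to [v]. /s/ is a voiceless obstruent between vowels /a/ and /u/, so it voices to [z]. /k/ is a voiceless obstruent between vowels /i/ and /u/, so it voices to [g]. → [oavazuigudo].
/hugavxuapasaapaez/: /p/ is a voiceless obstruent between vowels /a/ and /a/, so it voices to [b]. /s/ is a voiceless obstruent between vowels /a/ and /a/, so it voices to [z]. /p/ is a voiceless obstruent between vowels /a/ and /a/, so it voices to [b]. → [hugavxuabazaabaez].
/xavovixakukeatof/: /k/ is a voiceless obstruent between vowels /a/ and /u/, so it voices to [g]. /k/ is a voiceless obstruent between vowels /u/ and /e/, so it voices to [g]. /t/ is a voiceless obstruent between vowels /a/ and /o/, so it voices to [d]. → [xavovixagugeadof].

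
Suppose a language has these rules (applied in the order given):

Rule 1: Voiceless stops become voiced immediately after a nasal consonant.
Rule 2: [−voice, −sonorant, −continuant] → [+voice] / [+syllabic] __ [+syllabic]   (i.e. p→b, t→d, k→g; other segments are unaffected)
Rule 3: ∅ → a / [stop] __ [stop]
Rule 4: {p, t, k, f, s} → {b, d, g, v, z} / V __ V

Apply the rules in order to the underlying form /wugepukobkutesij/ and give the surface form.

wugebugobagudezij

Rule 1 (post-nasal voicing): no segment meets the environment; /wugepukobkutesij/ is unchanged.
Rule 2 (intervocalic voicing): /p/ is a voiceless stop between vowels /e/ and /u/, so it voices to [b]. /k/ is a voiceless stop between vowels /u/ and /o/, so it voices to [g]. /t/ is a voiceless stop between vowels /u/ and /e/, so it voices to [d]. /wugepukobkutesij/ → wugebugobkudesij.
Rule 3 (stop-cluster a-epenthesis): /b/ and /k/ form a stop–stop cluster, so [a] is inserted between them. /wugebugobkudesij/ → wugebugobakudesij.
Rule 4 (intervocalic voicing): /k/ is a voiceless obstruent between vowels /a/ and /u/, so it voices to [g]. /s/ is a voiceless obstruent between vowels /e/ and /i/, so it voices to [z]. /wugebugobakudesij/ → wugebugobagudezij.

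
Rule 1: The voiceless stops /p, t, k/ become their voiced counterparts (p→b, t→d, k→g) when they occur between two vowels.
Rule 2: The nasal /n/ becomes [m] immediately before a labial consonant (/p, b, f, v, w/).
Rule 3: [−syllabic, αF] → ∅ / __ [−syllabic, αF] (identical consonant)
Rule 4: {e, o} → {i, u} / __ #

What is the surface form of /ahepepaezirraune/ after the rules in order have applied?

ahebebaezirauni

Rule 1 (intervocalic voicing): /p/ is a voiceless stop between vowels /e/ and /e/, so it voices to [b]. /p/ is a voiceless stop between vowels /e/ and /a/, so it voices to [b]. /ahepepaezirraune/ → ahebebaezirraune.
Rule 2 (nasal place assimilation): no segment meets the environment; /ahebebaezirraune/ is unchanged.
Rule 3 (degemination): /rr/ is a geminate; the first /r/ deletes. /ahebebaezirraune/ → ahebebaeziraune.
Rule 4 (final vowel raising): /e/ is a mid vowel in word-final position, so it raises to [i]. /ahebebaeziraune/ → ahebebaezirauni.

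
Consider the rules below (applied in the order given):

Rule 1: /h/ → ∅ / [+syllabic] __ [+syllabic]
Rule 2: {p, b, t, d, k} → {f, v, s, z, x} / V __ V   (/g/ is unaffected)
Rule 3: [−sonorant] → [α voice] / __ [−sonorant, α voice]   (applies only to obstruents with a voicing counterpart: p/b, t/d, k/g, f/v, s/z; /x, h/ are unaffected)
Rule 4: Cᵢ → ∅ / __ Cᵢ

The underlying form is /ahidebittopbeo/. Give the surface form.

Rule 1 (intervocalic h-deletion): /h/ occurs between vowels /a/ and /i/, so it deletes. /ahidebittopbeo/ → aidebittopbeo.
Rule 2 (intervocalic spirantization): /d/ is a stop between vowels /i/ and /e/, so it spirantizes to the fricative [z]. /b/ is a stop between vowels /e/ and /i/, so it spirantizes to the fricative [v]. /aidebittopbeo/ → aizevittopbeo.
Rule 3 (regressive voicing assimilation): /p/ precedes the voiced obstruent /b/, so it voices to [b] by assimilation. /aizevittopbeo/ → aizevittobbeo.
Rule 4 (degemination): /tt/ is a geminate; the first /t/ deletes. /bb/ is a geminate; the first /b/ deletes. /aizevittobbeo/ → aizevitobeo.

aizevitobeo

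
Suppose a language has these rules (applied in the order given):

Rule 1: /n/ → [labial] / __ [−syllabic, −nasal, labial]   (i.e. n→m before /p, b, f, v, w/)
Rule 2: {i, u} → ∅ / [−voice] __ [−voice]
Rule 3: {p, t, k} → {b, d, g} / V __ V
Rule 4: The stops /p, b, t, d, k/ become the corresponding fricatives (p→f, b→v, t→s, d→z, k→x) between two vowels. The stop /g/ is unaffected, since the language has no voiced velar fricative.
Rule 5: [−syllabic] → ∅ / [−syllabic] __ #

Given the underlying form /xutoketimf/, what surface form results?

xtogezim

Rule 1 (nasal place assimilation): no segment meets the environment; /xutoketimf/ is unchanged.
Rule 2 (high vowel syncope): /u/ is a high vowel flanked by voiceless consonants /x/ and /t/, so it deletes. /xutoketimf/ → xtoketimf.
Rule 3 (intervocalic voicing): /k/ is a voiceless stop between vowels /o/ and /e/, so it voices to [g]. /t/ is a voiceless stop between vowels /e/ and /i/, so it voices to [d]. /xtoketimf/ → xtogedimf.
Rule 4 (intervocalic spirantization): /d/ is a stop between vowels /e/ and /i/, so it spirantizes to the fricative [z]. /xtogedimf/ → xtogezimf.
Rule 5 (final cluster simplification): /f/ is the second consonant of a word-final cluster /mf/, so it deletes. /xtogezimf/ → xtogezim.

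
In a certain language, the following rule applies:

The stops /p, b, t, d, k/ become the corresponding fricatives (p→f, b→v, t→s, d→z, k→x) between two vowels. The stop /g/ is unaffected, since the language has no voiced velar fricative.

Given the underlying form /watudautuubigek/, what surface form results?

/t/ is a stop between vowels /a/ and /u/, so it spirantizes to the fricative [s].
/d/ is a stop between vowels /u/ and /a/, so it spirantizes to the fricative [z].
/t/ is a stop between vowels /u/ and /u/, so it spirantizes to the fricative [s].
/b/ is a stop between vowels /u/ and /i/, so it spirantizes to the fricative [v].
Surface form: [wasuzausuuvigek].

wasuzausuuvigek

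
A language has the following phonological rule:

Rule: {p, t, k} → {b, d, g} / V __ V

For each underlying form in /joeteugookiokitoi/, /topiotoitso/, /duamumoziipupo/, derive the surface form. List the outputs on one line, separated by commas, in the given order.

joedeugoogiogidoi, tobiodoitso, duamumoziibubo

/joeteugookiokitoi/: /t/ is a voiceless stop between vowels /e/ and /e/, so it voices to [d]. /k/ is a voiceless stop between vowels /o/ and /i/, so it voices to [g]. /k/ is a voiceless stop between vowels /o/ and /i/, so it voices to [g]. /t/ is a voiceless stop between vowels /i/ and /o/, so it voices to [d]. → [joedeugoogiogidoi].
/topiotoitso/: /p/ is a voiceless stop between vowels /o/ and /i/, so it voices to [b]. /t/ is a voiceless stop between vowels /o/ and /o/, so it voices to [d]. → [tobiodoitso].
/duamumoziipupo/: /p/ is a voiceless stop between vowels /i/ and /u/, so it voices to [b]. /p/ is a voiceless stop between vowels /u/ and /o/, so it voices to [b]. → [duamumoziibubo].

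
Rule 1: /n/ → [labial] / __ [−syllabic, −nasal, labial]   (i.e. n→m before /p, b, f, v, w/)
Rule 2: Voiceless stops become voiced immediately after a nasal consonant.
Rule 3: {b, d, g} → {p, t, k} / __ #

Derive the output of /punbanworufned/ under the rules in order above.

Rule 1 (nasal place assimilation): /n/ precedes the labial consonant /b/, so it assimilates in place to [m]. /n/ precedes the labial consonant /w/, so it assimilates in place to [m]. /punbanworufned/ → pumbamworufned.
Rule 2 (post-nasal voicing): no segment meets the environment; /pumbamworufned/ is unchanged.
Rule 3 (final devoicing): /d/ is a voiced stop in word-final position, so it devoices to [t]. /pumbamworufned/ → pumbamworufnet.

pumbamworufnet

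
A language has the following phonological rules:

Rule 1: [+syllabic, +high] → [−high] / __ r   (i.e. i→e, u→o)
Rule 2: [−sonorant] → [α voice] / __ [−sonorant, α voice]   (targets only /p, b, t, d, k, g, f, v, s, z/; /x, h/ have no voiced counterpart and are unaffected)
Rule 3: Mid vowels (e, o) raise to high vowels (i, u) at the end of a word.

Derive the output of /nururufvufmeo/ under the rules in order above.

Rule 1 (pre-rhotic lowering): /u/ is a high vowel immediately before /r/, so it lowers to [o]. /u/ is a high vowel immediately before /r/, so it lowers to [o]. /nururufvufmeo/ → nororufvufmeo.
Rule 2 (regressive voicing assimilation): /f/ precedes the voiced obstruent /v/, so it voices to [v] by assimilation. /nororufvufmeo/ → nororuvvufmeo.
Rule 3 (final vowel raising): /o/ is a mid vowel in word-final position, so it raises to [u]. /nororuvvufmeo/ → nororuvvufmeu.

nororuvvufmeu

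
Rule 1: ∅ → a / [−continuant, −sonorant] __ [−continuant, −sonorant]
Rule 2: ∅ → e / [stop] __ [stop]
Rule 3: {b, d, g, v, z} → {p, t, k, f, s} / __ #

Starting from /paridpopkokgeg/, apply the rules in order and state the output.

Rule 1 (stop-cluster a-epenthesis): /d/ and /p/ form a stop–stop cluster, so [a] is inserted between them. /p/ and /k/ form a stop–stop cluster, so [a] is inserted between them. /k/ and /g/ form a stop–stop cluster, so [a] is inserted between them. /paridpopkokgeg/ → paridapopakokageg.
Rule 2 (stop-cluster e-epenthesis): no segment meets the environment; /paridapopakokageg/ is unchanged.
Rule 3 (final devoicing): /g/ is a voiced obstruent in word-final position, so it devoices to [k]. /paridapopakokageg/ → paridapopakokagek.

paridapopakokagek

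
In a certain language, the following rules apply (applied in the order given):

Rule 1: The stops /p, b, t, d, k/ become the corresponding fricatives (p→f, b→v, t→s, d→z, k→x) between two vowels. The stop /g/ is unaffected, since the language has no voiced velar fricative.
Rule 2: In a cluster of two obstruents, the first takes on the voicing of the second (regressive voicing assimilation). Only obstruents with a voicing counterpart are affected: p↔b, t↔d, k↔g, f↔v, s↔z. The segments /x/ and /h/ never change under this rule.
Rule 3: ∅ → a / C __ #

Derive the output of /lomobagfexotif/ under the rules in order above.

lomovakfexosifa

Rule 1 (intervocalic spirantization): /b/ is a stop between vowels /o/ and /a/, so it spirantizes to the fricative [v]. /t/ is a stop between vowels /o/ and /i/, so it spirantizes to the fricative [s]. /lomobagfexotif/ → lomovagfexosif.
Rule 2 (regressive voicing assimilation): /g/ precedes the voiceless obstruent /f/, so it devoices to [k] by assimilation. /lomovagfexosif/ → lomovakfexosif.
Rule 3 (final a-epenthesis): the form ends in the consonant /f/, so [a] is inserted word-finally. /lomovakfexosif/ → lomovakfexosifa.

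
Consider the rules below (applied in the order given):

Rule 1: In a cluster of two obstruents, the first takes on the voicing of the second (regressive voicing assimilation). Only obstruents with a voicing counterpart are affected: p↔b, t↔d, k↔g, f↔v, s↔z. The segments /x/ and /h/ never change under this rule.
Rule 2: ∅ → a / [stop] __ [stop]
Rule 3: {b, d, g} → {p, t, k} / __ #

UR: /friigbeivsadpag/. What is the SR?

Rule 1 (regressive voicing assimilation): /v/ precedes the voiceless obstruent /s/, so it devoices to [f] by assimilation. /d/ precedes the voiceless obstruent /p/, so it devoices to [t] by assimilation. /friigbeivsadpag/ → friigbeifsatpag.
Rule 2 (stop-cluster a-epenthesis): /g/ and /b/ form a stop–stop cluster, so [a] is inserted between them. /t/ and /p/ form a stop–stop cluster, so [a] is inserted between them. /friigbeifsatpag/ → friigabeifsatapag.
Rule 3 (final devoicing): /g/ is a voiced stop in word-final position, so it devoices to [k]. /friigabeifsatapag/ → friigabeifsatapak.

friigabeifsatapak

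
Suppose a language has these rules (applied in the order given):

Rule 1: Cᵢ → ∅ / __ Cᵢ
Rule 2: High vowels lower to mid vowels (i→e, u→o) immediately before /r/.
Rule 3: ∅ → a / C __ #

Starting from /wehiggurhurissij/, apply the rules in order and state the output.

Rule 1 (degemination): /gg/ is a geminate; the first /g/ deletes. /ss/ is a geminate; the first /s/ deletes. /wehiggurhurissij/ → wehigurhurisij.
Rule 2 (pre-rhotic lowering): /u/ is a high vowel immediately before /r/, so it lowers to [o]. /u/ is a high vowel immediately before /r/, so it lowers to [o]. /wehigurhurisij/ → wehigorhorisij.
Rule 3 (final a-epenthesis): the form ends in the consonant /j/, so [a] is inserted word-finally. /wehigorhorisij/ → wehigorhorisija.

wehigorhorisija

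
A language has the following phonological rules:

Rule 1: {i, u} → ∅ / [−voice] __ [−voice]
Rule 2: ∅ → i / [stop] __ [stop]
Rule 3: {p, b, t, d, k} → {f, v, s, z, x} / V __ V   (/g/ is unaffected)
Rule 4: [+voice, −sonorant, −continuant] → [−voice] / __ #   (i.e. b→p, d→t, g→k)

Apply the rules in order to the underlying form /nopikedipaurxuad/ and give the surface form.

nofixezifaurxuat

Rule 1 (high vowel syncope): /i/ is a high vowel flanked by voiceless consonants /p/ and /k/, so it deletes. /nopikedipaurxuad/ → nopkedipaurxuad.
Rule 2 (stop-cluster i-epenthesis): /p/ and /k/ form a stop–stop cluster, so [i] is inserted between them. /nopkedipaurxuad/ → nopikedipaurxuad.
Rule 3 (intervocalic spirantization): /p/ is a stop between vowels /o/ and /i/, so it spirantizes to the fricative [f]. /k/ is a stop between vowels /i/ and /e/, so it spirantizes to the fricative [x]. /d/ is a stop between vowels /e/ and /i/, so it spirantizes to the fricative [z]. /p/ is a stop between vowels /i/ and /a/, so it spirantizes to the fricative [f]. /nopikedipaurxuad/ → nofixezifaurxuad.
Rule 4 (final devoicing): /d/ is a voiced stop in word-final position, so it devoices to [t]. /nofixezifaurxuad/ → nofixezifaurxuat.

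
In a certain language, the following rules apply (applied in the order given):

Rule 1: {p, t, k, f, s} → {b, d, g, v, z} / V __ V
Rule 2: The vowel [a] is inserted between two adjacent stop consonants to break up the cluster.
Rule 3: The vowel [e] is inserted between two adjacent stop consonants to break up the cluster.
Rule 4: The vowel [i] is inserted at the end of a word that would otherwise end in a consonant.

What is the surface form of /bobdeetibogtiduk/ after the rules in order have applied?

Rule 1 (intervocalic voicing): /t/ is a voiceless obstruent between vowels /e/ and /i/, so it voices to [d]. /bobdeetibogtiduk/ → bobdeedibogtiduk.
Rule 2 (stop-cluster a-epenthesis): /b/ and /d/ form a stop–stop cluster, so [a] is inserted between them. /g/ and /t/ form a stop–stop cluster, so [a] is inserted between them. /bobdeedibogtiduk/ → bobadeedibogatiduk.
Rule 3 (stop-cluster e-epenthesis): no segment meets the environment; /bobadeedibogatiduk/ is unchanged.
Rule 4 (final i-epenthesis): the form ends in the consonant /k/, so [i] is inserted word-finally. /bobadeedibogatiduk/ → bobadeedibogatiduki.

bobadeedibogatiduki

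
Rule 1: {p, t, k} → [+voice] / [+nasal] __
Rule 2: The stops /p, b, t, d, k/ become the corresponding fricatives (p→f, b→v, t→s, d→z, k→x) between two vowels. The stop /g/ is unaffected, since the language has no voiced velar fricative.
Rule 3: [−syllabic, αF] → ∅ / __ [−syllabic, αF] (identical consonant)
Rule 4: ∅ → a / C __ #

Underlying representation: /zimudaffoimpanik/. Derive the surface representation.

zimuzafoimbanika

Rule 1 (post-nasal voicing): /p/ is a voiceless stop immediately after the nasal /m/, so it voices to [b]. /zimudaffoimpanik/ → zimudaffoimbanik.
Rule 2 (intervocalic spirantization): /d/ is a stop between vowels /u/ and /a/, so it spirantizes to the fricative [z]. /zimudaffoimbanik/ → zimuzaffoimbanik.
Rule 3 (degemination): /ff/ is a geminate; the first /f/ deletes. /zimuzaffoimbanik/ → zimuzafoimbanik.
Rule 4 (final a-epenthesis): the form ends in the consonant /k/, so [a] is inserted word-finally. /zimuzafoimbanik/ → zimuzafoimbanika.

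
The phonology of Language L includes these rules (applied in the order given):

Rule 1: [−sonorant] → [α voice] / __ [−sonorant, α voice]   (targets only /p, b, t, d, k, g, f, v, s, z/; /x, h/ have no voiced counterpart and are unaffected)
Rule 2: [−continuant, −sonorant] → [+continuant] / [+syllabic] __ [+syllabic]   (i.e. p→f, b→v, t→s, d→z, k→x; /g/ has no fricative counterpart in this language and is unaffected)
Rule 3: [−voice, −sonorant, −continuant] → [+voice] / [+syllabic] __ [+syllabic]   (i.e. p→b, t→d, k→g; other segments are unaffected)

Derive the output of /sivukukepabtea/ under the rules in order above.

Rule 1 (regressive voicing assimilation): /b/ precedes the voiceless obstruent /t/, so it devoices to [p] by assimilation. /sivukukepabtea/ → sivukukepaptea.
Rule 2 (intervocalic spirantization): /k/ is a stop between vowels /u/ and /u/, so it spirantizes to the fricative [x]. /k/ is a stop between vowels /u/ and /e/, so it spirantizes to the fricative [x]. /p/ is a stop between vowels /e/ and /a/, so it spirantizes to the fricative [f]. /sivukukepaptea/ → sivuxuxefaptea.
Rule 3 (intervocalic voicing): no segment meets the environment; /sivuxuxefaptea/ is unchanged.

sivuxuxefaptea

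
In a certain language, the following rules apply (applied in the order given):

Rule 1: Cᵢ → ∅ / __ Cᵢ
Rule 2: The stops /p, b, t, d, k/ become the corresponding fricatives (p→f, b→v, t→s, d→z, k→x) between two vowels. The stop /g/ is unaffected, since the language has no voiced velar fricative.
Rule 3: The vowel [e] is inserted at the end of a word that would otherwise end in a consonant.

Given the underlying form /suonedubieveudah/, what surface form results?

Rule 1 (degemination): no segment meets the environment; /suonedubieveudah/ is unchanged.
Rule 2 (intervocalic spirantization): /d/ is a stop between vowels /e/ and /u/, so it spirantizes to the fricative [z]. /b/ is a stop between vowels /u/ and /i/, so it spirantizes to the fricative [v]. /d/ is a stop between vowels /u/ and /a/, so it spirantizes to the fricative [z]. /suonedubieveudah/ → suonezuvieveuzah.
Rule 3 (final e-epenthesis): the form ends in the consonant /h/, so [e] is inserted word-finally. /suonezuvieveuzah/ → suonezuvieveuzahe.

suonezuvieveuzahe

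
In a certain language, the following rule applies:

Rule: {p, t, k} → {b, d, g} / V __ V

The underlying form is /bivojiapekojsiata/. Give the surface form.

/p/ is a voiceless stop between vowels /a/ and /e/, so it voices to [b].
/k/ is a voiceless stop between vowels /e/ and /o/, so it voices to [g].
/t/ is a voiceless stop between vowels /a/ and /a/, so it voices to [d].
Surface form: [bivojiabegojsiada].

bivojiabegojsiada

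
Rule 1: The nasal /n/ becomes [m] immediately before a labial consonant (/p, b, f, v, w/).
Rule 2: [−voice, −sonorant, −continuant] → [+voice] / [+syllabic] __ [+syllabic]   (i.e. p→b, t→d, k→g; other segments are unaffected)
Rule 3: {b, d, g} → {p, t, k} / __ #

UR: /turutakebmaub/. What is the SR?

Rule 1 (nasal place assimilation): no segment meets the environment; /turutakebmaub/ is unchanged.
Rule 2 (intervocalic voicing): /t/ is a voiceless stop between vowels /u/ and /a/, so it voices to [d]. /k/ is a voiceless stop between vowels /a/ and /e/, so it voices to [g]. /turutakebmaub/ → turudagebmaub.
Rule 3 (final devoicing): /b/ is a voiced stop in word-final position, so it devoices to [p]. /turudagebmaub/ → turudagebmaup.

turudagebmaup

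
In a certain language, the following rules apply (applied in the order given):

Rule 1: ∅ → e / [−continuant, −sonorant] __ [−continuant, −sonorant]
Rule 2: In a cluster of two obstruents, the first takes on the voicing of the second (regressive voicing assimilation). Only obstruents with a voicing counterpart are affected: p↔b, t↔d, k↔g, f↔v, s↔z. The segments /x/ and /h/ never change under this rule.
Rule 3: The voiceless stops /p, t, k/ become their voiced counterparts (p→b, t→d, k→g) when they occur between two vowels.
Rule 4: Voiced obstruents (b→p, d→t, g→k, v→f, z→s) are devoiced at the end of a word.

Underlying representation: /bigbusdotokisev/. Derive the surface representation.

bigebuzdodogisef

Rule 1 (stop-cluster e-epenthesis): /g/ and /b/ form a stop–stop cluster, so [e] is inserted between them. /bigbusdotokisev/ → bigebusdotokisev.
Rule 2 (regressive voicing assimilation): /s/ precedes the voiced obstruent /d/, so it voices to [z] by assimilation. /bigebusdotokisev/ → bigebuzdotokisev.
Rule 3 (intervocalic voicing): /t/ is a voiceless stop between vowels /o/ and /o/, so it voices to [d]. /k/ is a voiceless stop between vowels /o/ and /i/, so it voices to [g]. /bigebuzdotokisev/ → bigebuzdodogisev.
Rule 4 (final devoicing): /v/ is a voiced obstruent in word-final position, so it devoices to [f]. /bigebuzdodogisev/ → bigebuzdodogisef.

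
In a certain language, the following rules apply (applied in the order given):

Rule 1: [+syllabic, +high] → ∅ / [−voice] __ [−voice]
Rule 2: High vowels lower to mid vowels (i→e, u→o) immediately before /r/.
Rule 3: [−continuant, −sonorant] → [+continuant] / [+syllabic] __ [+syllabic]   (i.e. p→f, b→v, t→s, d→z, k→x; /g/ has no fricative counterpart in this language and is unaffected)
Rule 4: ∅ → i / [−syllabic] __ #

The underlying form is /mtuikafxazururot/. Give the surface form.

Rule 1 (high vowel syncope): no segment meets the environment; /mtuikafxazururot/ is unchanged.
Rule 2 (pre-rhotic lowering): /u/ is a high vowel immediately before /r/, so it lowers to [o]. /u/ is a high vowel immediately before /r/, so it lowers to [o]. /mtuikafxazururot/ → mtuikafxazororot.
Rule 3 (intervocalic spirantization): /k/ is a stop between vowels /i/ and /a/, so it spirantizes to the fricative [x]. /mtuikafxazororot/ → mtuixafxazororot.
Rule 4 (final i-epenthesis): the form ends in the consonant /t/, so [i] is inserted word-finally. /mtuixafxazororot/ → mtuixafxazororoti.

mtuixafxazororoti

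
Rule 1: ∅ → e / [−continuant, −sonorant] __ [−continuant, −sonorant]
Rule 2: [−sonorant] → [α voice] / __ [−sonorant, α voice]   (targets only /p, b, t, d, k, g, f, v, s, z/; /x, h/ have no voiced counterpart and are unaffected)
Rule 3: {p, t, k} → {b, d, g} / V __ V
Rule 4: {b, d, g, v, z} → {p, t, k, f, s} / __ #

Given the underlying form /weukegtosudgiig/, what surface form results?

Rule 1 (stop-cluster e-epenthesis): /g/ and /t/ form a stop–stop cluster, so [e] is inserted between them. /d/ and /g/ form a stop–stop cluster, so [e] is inserted between them. /weukegtosudgiig/ → weukegetosudegiig.
Rule 2 (regressive voicing assimilation): no segment meets the environment; /weukegetosudegiig/ is unchanged.
Rule 3 (intervocalic voicing): /k/ is a voiceless stop between vowels /u/ and /e/, so it voices to [g]. /t/ is a voiceless stop between vowels /e/ and /o/, so it voices to [d]. /weukegetosudegiig/ → weugegedosudegiig.
Rule 4 (final devoicing): /g/ is a voiced obstruent in word-final position, so it devoices to [k]. /weugegedosudegiig/ → weugegedosudegiik.

weugegedosudegiik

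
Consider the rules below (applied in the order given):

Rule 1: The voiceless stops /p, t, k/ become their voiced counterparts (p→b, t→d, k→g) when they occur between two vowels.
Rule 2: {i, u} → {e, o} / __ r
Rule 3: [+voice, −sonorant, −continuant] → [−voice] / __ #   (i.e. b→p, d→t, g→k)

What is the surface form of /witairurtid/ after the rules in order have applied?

Rule 1 (intervocalic voicing): /t/ is a voiceless stop between vowels /i/ and /a/, so it voices to [d]. /witairurtid/ → widairurtid.
Rule 2 (pre-rhotic lowering): /i/ is a high vowel immediately before /r/, so it lowers to [e]. /u/ is a high vowel immediately before /r/, so it lowers to [o]. /widairurtid/ → widaerortid.
Rule 3 (final devoicing): /d/ is a voiced stop in word-final position, so it devoices to [t]. /widaerortid/ → widaerortit.

widaerortit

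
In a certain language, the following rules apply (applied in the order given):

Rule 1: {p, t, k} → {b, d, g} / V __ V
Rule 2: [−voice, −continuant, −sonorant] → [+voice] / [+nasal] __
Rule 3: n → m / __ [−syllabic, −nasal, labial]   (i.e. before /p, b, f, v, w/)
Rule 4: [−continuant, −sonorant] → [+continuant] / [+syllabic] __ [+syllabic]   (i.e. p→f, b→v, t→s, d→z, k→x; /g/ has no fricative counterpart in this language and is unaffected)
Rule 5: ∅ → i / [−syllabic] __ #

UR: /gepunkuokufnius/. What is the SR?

Rule 1 (intervocalic voicing): /p/ is a voiceless stop between vowels /e/ and /u/, so it voices to [b]. /k/ is a voiceless stop between vowels /o/ and /u/, so it voices to [g]. /gepunkuokufnius/ → gebunkuogufnius.
Rule 2 (post-nasal voicing): /k/ is a voiceless stop immediately after the nasal /n/, so it voices to [g]. /gebunkuogufnius/ → gebunguogufnius.
Rule 3 (nasal place assimilation): no segment meets the environment; /gebunguogufnius/ is unchanged.
Rule 4 (intervocalic spirantization): /b/ is a stop between vowels /e/ and /u/, so it spirantizes to the fricative [v]. /gebunguogufnius/ → gevunguogufnius.
Rule 5 (final i-epenthesis): the form ends in the consonant /s/, so [i] is inserted word-finally. /gevunguogufnius/ → gevunguogufniusi.

gevunguogufniusi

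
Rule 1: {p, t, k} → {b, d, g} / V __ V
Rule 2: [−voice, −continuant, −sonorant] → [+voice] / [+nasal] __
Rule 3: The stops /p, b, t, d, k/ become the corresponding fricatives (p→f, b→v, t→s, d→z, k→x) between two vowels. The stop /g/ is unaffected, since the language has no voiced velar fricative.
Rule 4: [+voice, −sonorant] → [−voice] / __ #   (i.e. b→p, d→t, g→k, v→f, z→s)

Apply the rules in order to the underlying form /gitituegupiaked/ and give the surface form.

gizizueguviaget

Rule 1 (intervocalic voicing): /t/ is a voiceless stop between vowels /i/ and /i/, so it voices to [d]. /t/ is a voiceless stop between vowels /i/ and /u/, so it voices to [d]. /p/ is a voiceless stop between vowels /u/ and /i/, so it voices to [b]. /k/ is a voiceless stop between vowels /a/ and /e/, so it voices to [g]. /gitituegupiaked/ → gididuegubiaged.
Rule 2 (post-nasal voicing): no segment meets the environment; /gididuegubiaged/ is unchanged.
Rule 3 (intervocalic spirantization): /d/ is a stop between vowels /i/ and /i/, so it spirantizes to the fricative [z]. /d/ is a stop between vowels /i/ and /u/, so it spirantizes to the fricative [z]. /b/ is a stop between vowels /u/ and /i/, so it spirantizes to the fricative [v]. /gididuegubiaged/ → gizizueguviaged.
Rule 4 (final devoicing): /d/ is a voiced obstruent in word-final position, so it devoices to [t]. /gizizueguviaged/ → gizizueguviaget.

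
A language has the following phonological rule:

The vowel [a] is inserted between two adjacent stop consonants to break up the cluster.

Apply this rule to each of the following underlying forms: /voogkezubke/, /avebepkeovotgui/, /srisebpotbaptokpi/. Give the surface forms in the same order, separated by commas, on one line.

voogakezubake, avebepakeovotagui, srisebapotabapatokapi

/voogkezubke/: /g/ and /k/ form a stop–stop cluster, so [a] is inserted between them. /b/ and /k/ form a stop–stop cluster, so [a] is inserted between them. → [voogakezubake].
/avebepkeovotgui/: /p/ and /k/ form a stop–stop cluster, so [a] is inserted between them. /t/ and /g/ form a stop–stop cluster, so [a] is inserted between them. → [avebepakeovotagui].
/srisebpotbaptokpi/: /b/ and /p/ form a stop–stop cluster, so [a] is inserted between them. /t/ and /b/ form a stop–stop cluster, so [a] is inserted between them. /p/ and /t/ form a stop–stop cluster, so [a] is inserted between them. /k/ and /p/ form a stop–stop cluster, so [a] is inserted between them. → [srisebapotabapatokapi].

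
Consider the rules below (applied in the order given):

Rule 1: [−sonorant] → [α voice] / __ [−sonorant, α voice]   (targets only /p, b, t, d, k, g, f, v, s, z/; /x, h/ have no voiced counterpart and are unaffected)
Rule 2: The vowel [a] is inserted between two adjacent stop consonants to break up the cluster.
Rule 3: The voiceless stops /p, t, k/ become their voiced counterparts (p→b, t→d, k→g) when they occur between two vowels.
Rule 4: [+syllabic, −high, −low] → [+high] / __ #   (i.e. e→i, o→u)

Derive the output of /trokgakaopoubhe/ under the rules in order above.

Rule 1 (regressive voicing assimilation): /k/ precedes the voiced obstruent /g/, so it voices to [g] by assimilation. /b/ precedes the voiceless obstruent /h/, so it devoices to [p] by assimilation. /trokgakaopoubhe/ → troggakaopouphe.
Rule 2 (stop-cluster a-epenthesis): /g/ and /g/ form a stop–stop cluster, so [a] is inserted between them. /troggakaopouphe/ → trogagakaopouphe.
Rule 3 (intervocalic voicing): /k/ is a voiceless stop between vowels /a/ and /a/, so it voices to [g]. /p/ is a voiceless stop between vowels /o/ and /o/, so it voices to [b]. /trogagakaopouphe/ → trogagagaobouphe.
Rule 4 (final vowel raising): /e/ is a mid vowel in word-final position, so it raises to [i]. /trogagagaobouphe/ → trogagagaobouphi.

trogagagaobouphi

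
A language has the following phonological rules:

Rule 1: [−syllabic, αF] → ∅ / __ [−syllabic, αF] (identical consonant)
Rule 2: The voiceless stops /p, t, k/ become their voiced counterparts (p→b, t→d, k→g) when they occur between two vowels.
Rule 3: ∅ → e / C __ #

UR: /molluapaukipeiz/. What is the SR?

Rule 1 (degemination): /ll/ is a geminate; the first /l/ deletes. /molluapaukipeiz/ → moluapaukipeiz.
Rule 2 (intervocalic voicing): /p/ is a voiceless stop between vowels /a/ and /a/, so it voices to [b]. /k/ is a voiceless stop between vowels /u/ and /i/, so it voices to [g]. /p/ is a voiceless stop between vowels /i/ and /e/, so it voices to [b]. /moluapaukipeiz/ → moluabaugibeiz.
Rule 3 (final e-epenthesis): the form ends in the consonant /z/, so [e] is inserted word-finally. /moluabaugibeiz/ → moluabaugibeize.

moluabaugibeize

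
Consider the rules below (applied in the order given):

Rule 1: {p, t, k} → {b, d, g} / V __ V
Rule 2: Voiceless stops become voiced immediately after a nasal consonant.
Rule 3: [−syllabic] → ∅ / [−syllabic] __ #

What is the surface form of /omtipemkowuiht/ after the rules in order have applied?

omdibemgowuih

Rule 1 (intervocalic voicing): /p/ is a voiceless stop between vowels /i/ and /e/, so it voices to [b]. /omtipemkowuiht/ → omtibemkowuiht.
Rule 2 (post-nasal voicing): /t/ is a voiceless stop immediately after the nasal /m/, so it voices to [d]. /k/ is a voiceless stop immediately after the nasal /m/, so it voices to [g]. /omtibemkowuiht/ → omdibemgowuiht.
Rule 3 (final cluster simplification): /t/ is the second consonant of a word-final cluster /ht/, so it deletes. /omdibemgowuiht/ → omdibemgowuih.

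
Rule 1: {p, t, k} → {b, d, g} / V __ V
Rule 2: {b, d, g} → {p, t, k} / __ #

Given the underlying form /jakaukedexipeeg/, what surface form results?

jagaugedexibeek

Rule 1 (intervocalic voicing): /k/ is a voiceless stop between vowels /a/ and /a/, so it voices to [g]. /k/ is a voiceless stop between vowels /u/ and /e/, so it voices to [g]. /p/ is a voiceless stop between vowels /i/ and /e/, so it voices to [b]. /jakaukedexipeeg/ → jagaugedexibeeg.
Rule 2 (final devoicing): /g/ is a voiced stop in word-final position, so it devoices to [k]. /jagaugedexibeeg/ → jagaugedexibeek.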